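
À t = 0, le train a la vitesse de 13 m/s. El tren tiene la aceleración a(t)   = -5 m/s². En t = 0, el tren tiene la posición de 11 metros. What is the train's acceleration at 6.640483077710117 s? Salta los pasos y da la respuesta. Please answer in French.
À t = 6.640483077710117, a = -5.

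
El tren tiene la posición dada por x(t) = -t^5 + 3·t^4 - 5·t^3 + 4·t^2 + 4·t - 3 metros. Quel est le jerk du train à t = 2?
Nous devons dériver notre équation de la position x(t) = -t^5 + 3·t^4 - 5·t^3 + 4·t^2 + 4·t - 3 3 fois. En dérivant la position, nous obtenons la vitesse: v(t) = -5·t^4 + 12·t^3 - 15·t^2 + 8·t + 4. La dérivée de la vitesse donne l'accélération: a(t) = -20·t^3 + 36·t^2 - 30·t + 8. En prenant d/dt de a(t), nous trouvons j(t) = -60·t^2 + 72·t - 30. En utilisant j(t) = -60·t^2 + 72·t - 30 et en substituant t = 2, nous trouvons j = -126.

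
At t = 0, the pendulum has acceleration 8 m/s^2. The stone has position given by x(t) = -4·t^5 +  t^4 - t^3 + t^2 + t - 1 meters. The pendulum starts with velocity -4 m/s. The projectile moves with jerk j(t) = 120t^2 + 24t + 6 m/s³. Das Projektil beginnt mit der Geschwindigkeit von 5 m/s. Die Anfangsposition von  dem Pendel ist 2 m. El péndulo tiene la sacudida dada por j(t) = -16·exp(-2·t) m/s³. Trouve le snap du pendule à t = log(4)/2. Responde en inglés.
We must differentiate our jerk equation j(t) = -16·exp(-2·t) 1 time. The derivative of jerk gives snap: s(t) = 32·exp(-2·t). From the given snap equation s(t) = 32·exp(-2·t), we substitute t = log(4)/2 to get s = 8.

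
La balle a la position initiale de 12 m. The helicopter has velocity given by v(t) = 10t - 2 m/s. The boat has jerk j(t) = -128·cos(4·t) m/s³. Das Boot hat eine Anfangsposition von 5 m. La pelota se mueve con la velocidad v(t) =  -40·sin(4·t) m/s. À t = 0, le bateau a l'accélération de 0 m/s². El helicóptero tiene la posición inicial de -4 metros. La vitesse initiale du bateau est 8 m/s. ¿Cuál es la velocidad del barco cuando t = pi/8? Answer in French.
Nous devons trouver l'intégrale de notre équation du jerk j(t) = -128·cos(4·t) 2 fois. En prenant ∫j(t)dt et en appliquant a(0) = 0, nous trouvons a(t) = -32·sin(4·t). L'intégrale de l'accélération est la vitesse. En utilisant v(0) = 8, nous obtenons v(t) = 8·cos(4·t). De l'équation de la vitesse v(t) = 8·cos(4·t), nous substituons t = pi/8 pour obtenir v = 0.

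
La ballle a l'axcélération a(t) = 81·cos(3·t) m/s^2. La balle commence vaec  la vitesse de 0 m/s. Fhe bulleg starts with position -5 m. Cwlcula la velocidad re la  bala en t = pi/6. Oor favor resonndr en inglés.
We need to integrate our acceleration equation a(t) = 81·cos(3·t) 1 time. Finding the antiderivative of a(t) and using v(0) = 0: v(t) = 27·sin(3·t). From the given velocity equation v(t) = 27·sin(3·t), we substitute t = pi/6 to get v = 27.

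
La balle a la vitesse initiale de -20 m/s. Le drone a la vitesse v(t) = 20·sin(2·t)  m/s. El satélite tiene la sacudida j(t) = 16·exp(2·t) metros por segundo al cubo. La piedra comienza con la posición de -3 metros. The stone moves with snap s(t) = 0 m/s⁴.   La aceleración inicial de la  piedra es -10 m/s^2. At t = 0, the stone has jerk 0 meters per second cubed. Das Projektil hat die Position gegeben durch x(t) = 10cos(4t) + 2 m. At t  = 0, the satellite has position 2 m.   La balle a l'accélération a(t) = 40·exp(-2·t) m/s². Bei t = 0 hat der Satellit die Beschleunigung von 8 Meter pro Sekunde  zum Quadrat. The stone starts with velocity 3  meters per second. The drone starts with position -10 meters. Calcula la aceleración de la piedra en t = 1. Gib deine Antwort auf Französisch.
En partant du snap s(t) = 0, nous prenons 2 intégrales. L'intégrale du snap, avec j(0) = 0, donne le jerk: j(t) = 0. La primitive du jerk, avec a(0) = -10, donne l'accélération: a(t) = -10. Nous avons l'accélération a(t) = -10. En substituant t = 1: a(1) = -10.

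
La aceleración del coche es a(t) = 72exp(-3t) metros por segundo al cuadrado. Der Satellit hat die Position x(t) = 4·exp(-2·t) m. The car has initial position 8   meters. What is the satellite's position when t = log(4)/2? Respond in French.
De l'équation de la position x(t) = 4·exp(-2·t), nous substituons t = log(4)/2 pour obtenir x = 1.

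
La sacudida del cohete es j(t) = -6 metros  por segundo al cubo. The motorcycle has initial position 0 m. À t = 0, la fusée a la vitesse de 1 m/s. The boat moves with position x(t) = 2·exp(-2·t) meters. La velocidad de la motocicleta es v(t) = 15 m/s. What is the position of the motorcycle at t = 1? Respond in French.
Pour résoudre ceci, nous devons prendre 1 primitive de notre équation de la vitesse v(t) = 15. La primitive de la vitesse, avec x(0) = 0, donne la position: x(t) = 15·t. Nous avons la position x(t) = 15·t. En substituant t = 1: x(1) = 15.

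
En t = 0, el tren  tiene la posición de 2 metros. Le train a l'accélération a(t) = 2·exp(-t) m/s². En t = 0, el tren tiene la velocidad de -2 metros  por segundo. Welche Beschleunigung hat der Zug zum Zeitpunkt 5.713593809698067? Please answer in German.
Aus der Gleichung für die Beschleunigung a(t) = 2·exp(-t), setzen wir t = 5.713593809698067 ein und erhalten a = 0.00660157759387239.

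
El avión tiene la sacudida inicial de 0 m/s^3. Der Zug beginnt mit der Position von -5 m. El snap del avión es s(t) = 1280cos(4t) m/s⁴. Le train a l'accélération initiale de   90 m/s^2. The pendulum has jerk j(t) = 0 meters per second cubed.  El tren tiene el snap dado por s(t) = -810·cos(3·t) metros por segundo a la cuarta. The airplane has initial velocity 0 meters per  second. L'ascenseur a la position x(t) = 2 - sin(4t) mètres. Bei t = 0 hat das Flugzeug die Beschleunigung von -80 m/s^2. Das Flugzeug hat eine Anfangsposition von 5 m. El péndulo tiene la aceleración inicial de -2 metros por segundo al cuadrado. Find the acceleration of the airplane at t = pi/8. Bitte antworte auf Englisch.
Starting from snap s(t) = 1280·cos(4·t), we take 2 integrals. Integrating snap and using the initial condition j(0) = 0, we get j(t) = 320·sin(4·t). The antiderivative of jerk is acceleration. Using a(0) = -80, we get a(t) = -80·cos(4·t). From the given acceleration equation a(t) = -80·cos(4·t), we substitute t = pi/8 to get a = 0.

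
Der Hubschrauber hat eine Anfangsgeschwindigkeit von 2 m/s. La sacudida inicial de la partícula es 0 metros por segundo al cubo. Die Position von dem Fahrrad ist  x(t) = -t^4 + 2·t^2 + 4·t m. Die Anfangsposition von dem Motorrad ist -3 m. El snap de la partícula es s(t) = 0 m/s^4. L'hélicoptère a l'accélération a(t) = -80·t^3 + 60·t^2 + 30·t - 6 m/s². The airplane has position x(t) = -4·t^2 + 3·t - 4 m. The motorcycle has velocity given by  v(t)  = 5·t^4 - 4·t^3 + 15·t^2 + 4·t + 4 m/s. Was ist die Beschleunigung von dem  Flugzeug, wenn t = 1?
Ausgehend von der Position x(t) = -4·t^2 + 3·t - 4, nehmen wir 2 Ableitungen. Durch Ableiten von der Position erhalten wir die Geschwindigkeit: v(t) = 3 - 8·t. Die Ableitung von der Geschwindigkeit ergibt die Beschleunigung: a(t) = -8. Mit a(t) = -8 und Einsetzen von t = 1, finden wir a = -8.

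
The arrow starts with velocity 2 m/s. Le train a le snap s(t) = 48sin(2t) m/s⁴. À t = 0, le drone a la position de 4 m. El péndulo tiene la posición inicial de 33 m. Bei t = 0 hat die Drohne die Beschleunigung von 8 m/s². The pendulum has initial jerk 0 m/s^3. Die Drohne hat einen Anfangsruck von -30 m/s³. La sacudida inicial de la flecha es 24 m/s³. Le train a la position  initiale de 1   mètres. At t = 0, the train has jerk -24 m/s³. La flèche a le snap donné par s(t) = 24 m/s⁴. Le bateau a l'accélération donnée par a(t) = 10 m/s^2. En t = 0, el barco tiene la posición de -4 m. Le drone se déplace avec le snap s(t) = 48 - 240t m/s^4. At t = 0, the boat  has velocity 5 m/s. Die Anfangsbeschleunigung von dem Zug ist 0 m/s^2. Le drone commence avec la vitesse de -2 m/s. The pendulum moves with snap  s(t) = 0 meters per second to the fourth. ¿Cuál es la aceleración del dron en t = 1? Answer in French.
Nous devons intégrer notre équation du snap s(t) = 48 - 240·t 2 fois. En intégrant le snap et en utilisant la condition initiale j(0) = -30, nous obtenons j(t) = -120·t^2 + 48·t - 30. La primitive du jerk est l'accélération. En utilisant a(0) = 8, nous obtenons a(t) = -40·t^3 + 24·t^2 - 30·t + 8. En utilisant a(t) = -40·t^3 + 24·t^2 - 30·t + 8 et en substituant t = 1, nous trouvons a = -38.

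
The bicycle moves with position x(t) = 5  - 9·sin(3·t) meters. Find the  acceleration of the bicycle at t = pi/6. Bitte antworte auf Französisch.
Nous devons dériver notre équation de la position x(t) = 5 - 9·sin(3·t) 2 fois. En prenant d/dt de x(t), nous trouvons v(t) = -27·cos(3·t). La dérivée de la vitesse donne l'accélération: a(t) = 81·sin(3·t). Nous avons l'accélération a(t) = 81·sin(3·t). En substituant t = pi/6: a(pi/6) = 81.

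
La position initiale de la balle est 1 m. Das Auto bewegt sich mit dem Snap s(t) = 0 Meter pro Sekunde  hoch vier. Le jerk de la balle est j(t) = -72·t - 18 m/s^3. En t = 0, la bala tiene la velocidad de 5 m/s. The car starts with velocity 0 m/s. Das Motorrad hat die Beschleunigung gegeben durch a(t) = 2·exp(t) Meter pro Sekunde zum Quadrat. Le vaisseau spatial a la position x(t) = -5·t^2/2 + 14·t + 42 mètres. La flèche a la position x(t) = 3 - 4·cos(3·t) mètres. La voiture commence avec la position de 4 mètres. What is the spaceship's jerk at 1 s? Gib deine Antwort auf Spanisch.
Debemos derivar nuestra ecuación de la posición x(t) = -5·t^2/2 + 14·t + 42 3 veces. Derivando la posición, obtenemos la velocidad: v(t) = 14 - 5·t. Tomando d/dt de v(t), encontramos a(t) = -5. Tomando d/dt de a(t), encontramos j(t) = 0. De la ecuación de la sacudida j(t) = 0, sustituimos t = 1 para obtener j = 0.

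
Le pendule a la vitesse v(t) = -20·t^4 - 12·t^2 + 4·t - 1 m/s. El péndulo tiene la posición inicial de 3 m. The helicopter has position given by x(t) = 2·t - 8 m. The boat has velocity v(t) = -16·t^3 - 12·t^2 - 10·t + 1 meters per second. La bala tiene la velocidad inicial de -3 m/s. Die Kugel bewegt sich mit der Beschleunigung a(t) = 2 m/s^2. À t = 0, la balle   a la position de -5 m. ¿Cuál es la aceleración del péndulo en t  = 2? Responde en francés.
Nous devons dériver notre équation de la vitesse v(t) = -20·t^4 - 12·t^2 + 4·t - 1 1 fois. En dérivant la vitesse, nous obtenons l'accélération: a(t) = -80·t^3 - 24·t + 4. De l'équation de l'accélération a(t) = -80·t^3 - 24·t + 4, nous substituons t = 2 pour obtenir a = -684.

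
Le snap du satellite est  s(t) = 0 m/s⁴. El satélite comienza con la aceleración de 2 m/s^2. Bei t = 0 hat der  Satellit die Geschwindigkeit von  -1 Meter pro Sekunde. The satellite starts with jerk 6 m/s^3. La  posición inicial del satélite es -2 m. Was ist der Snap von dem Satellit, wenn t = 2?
Mit s(t) = 0 und Einsetzen von t = 2, finden wir s = 0.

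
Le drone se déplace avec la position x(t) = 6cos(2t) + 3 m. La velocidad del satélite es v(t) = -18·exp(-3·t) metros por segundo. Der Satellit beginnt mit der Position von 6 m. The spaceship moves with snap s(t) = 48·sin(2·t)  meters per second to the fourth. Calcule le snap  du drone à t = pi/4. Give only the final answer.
Le snap à t = pi/4 est s = 0.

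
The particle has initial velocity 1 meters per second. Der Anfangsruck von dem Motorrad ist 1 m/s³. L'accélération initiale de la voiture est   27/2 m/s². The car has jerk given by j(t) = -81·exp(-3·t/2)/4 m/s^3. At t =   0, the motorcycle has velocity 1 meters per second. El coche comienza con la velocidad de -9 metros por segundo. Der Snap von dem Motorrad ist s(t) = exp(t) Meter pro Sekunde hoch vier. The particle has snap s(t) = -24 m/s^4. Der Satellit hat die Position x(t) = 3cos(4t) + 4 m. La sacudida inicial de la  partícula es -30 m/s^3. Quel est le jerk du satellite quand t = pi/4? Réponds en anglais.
To solve this, we need to take 3 derivatives of our position equation x(t) = 3·cos(4·t) + 4. Taking d/dt of x(t), we find v(t) = -12·sin(4·t). Taking d/dt of v(t), we find a(t) = -48·cos(4·t). Differentiating acceleration, we get jerk: j(t) = 192·sin(4·t). From the given jerk equation j(t) = 192·sin(4·t), we substitute t = pi/4 to get j = 0.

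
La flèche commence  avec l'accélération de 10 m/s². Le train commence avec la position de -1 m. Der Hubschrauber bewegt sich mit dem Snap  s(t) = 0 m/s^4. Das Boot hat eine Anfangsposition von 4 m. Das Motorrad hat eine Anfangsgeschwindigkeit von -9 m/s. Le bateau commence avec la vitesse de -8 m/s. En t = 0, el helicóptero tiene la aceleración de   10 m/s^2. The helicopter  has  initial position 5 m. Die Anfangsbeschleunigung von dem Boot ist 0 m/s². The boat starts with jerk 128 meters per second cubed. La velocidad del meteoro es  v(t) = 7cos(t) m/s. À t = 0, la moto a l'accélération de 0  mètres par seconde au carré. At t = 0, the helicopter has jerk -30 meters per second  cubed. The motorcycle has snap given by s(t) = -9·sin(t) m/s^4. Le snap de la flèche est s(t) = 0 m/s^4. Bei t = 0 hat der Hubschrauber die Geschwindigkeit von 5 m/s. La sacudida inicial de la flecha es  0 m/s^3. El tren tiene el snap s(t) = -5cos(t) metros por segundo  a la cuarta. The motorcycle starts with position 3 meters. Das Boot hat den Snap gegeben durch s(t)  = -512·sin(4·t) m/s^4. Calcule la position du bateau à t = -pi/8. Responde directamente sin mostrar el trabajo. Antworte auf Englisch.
At t = -pi/8, x = 6.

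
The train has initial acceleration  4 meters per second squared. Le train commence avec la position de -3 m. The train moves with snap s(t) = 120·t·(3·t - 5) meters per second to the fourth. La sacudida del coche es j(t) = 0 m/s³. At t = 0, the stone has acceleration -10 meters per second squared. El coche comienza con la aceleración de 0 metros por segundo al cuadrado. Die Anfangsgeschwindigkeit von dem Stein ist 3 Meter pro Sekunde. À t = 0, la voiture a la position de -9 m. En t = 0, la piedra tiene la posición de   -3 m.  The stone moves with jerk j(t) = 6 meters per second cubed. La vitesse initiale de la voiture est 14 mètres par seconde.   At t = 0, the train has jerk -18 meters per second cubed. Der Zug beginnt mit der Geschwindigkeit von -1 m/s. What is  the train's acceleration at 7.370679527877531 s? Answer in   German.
Um dies zu lösen, müssen wir 2 Stammfunktionen unserer Gleichung für den Snap s(t) = 120·t·(3·t - 5) finden. Das Integral von dem Snap, mit j(0) = -18, ergibt den Ruck: j(t) = 120·t^3 - 300·t^2 - 18. Das Integral von dem Ruck, mit a(0) = 4, ergibt die Beschleunigung: a(t) = 30·t^4 - 100·t^3 - 18·t + 4. Wir haben die Beschleunigung a(t) = 30·t^4 - 100·t^3 - 18·t + 4. Durch Einsetzen von t = 7.370679527877531: a(7.370679527877531) = 48371.1148457632.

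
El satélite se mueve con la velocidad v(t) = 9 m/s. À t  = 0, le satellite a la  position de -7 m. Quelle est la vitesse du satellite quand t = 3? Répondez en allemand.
Aus der Gleichung für die Geschwindigkeit v(t) = 9, setzen wir t = 3 ein und erhalten v = 9.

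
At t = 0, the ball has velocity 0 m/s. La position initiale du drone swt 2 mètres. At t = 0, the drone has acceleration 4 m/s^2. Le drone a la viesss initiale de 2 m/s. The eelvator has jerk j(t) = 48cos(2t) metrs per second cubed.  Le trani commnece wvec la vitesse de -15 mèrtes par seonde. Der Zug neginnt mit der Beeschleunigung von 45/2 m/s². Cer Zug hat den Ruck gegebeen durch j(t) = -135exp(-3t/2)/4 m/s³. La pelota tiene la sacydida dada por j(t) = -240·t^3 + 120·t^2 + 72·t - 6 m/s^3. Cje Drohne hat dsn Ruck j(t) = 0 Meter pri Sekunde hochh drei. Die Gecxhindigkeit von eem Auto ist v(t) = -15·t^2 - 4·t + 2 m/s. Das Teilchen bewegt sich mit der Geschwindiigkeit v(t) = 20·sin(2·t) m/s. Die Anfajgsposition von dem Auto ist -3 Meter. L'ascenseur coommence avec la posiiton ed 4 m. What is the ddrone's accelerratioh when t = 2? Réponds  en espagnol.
Debemos encontrar la integral de nuestra ecuación de la sacudida j(t) = 0 1 vez. La integral de la sacudida, con a(0) = 4, da la aceleración: a(t) = 4. Usando a(t) = 4 y sustituyendo t = 2, encontramos a = 4.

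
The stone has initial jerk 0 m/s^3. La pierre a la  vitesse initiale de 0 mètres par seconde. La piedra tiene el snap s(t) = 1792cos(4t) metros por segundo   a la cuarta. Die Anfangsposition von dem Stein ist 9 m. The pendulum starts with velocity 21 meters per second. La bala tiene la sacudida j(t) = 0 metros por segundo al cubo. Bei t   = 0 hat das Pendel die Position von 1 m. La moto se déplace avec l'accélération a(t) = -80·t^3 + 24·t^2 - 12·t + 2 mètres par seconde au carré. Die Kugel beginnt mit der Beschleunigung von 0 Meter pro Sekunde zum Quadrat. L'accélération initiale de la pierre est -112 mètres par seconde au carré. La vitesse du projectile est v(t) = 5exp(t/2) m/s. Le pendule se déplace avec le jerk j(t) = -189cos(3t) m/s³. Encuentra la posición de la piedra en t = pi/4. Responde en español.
Partiendo del snap s(t) = 1792·cos(4·t), tomamos 4 integrales. Integrando el snap y usando la condición inicial j(0) = 0, obtenemos j(t) = 448·sin(4·t). Integrando la sacudida y usando la condición inicial a(0) = -112, obtenemos a(t) = -112·cos(4·t). La integral de la aceleración, con v(0) = 0, da la velocidad: v(t) = -28·sin(4·t). La integral de la velocidad es la posición. Usando x(0) = 9, obtenemos x(t) = 7·cos(4·t) + 2. Usando x(t) = 7·cos(4·t) + 2 y sustituyendo t = pi/4, encontramos x = -5.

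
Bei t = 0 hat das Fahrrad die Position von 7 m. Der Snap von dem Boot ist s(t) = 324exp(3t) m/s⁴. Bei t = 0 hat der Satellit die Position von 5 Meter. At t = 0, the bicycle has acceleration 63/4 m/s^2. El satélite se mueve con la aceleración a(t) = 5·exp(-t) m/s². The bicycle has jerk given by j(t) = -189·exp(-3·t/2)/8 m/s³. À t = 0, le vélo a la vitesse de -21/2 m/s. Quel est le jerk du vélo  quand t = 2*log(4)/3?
En utilisant j(t) = -189·exp(-3·t/2)/8 et en substituant t = 2*log(4)/3, nous trouvons j = -189/32.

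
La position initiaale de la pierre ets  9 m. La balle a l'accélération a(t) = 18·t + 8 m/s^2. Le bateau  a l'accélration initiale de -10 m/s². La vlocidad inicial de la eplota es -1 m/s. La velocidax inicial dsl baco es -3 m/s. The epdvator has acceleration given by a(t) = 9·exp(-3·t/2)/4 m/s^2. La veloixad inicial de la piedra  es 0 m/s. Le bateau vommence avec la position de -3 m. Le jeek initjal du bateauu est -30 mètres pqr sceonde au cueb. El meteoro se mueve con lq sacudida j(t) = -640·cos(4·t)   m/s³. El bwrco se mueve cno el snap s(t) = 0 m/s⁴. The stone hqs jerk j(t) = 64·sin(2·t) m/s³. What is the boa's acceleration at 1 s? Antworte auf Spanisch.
Debemos encontrar la integral de nuestra ecuación del snap s(t) = 0 2 veces. La integral del snap es la sacudida. Usando j(0) = -30, obtenemos j(t) = -30. La integral de la sacudida es la aceleración. Usando a(0) = -10, obtenemos a(t) = -30·t - 10. Usando a(t) = -30·t - 10 y sustituyendo t = 1, encontramos a = -40.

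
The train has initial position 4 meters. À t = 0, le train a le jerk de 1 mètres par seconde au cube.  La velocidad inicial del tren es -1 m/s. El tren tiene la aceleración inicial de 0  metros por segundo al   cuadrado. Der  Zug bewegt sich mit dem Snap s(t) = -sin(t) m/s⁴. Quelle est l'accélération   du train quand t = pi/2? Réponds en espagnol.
Necesitamos integrar nuestra ecuación del snap s(t) = -sin(t) 2 veces. La antiderivada del snap es la sacudida. Usando j(0) = 1, obtenemos j(t) = cos(t). La integral de la sacudida, con a(0) = 0, da la aceleración: a(t) = sin(t). De la ecuación de la aceleración a(t) = sin(t), sustituimos t = pi/2 para obtener a = 1.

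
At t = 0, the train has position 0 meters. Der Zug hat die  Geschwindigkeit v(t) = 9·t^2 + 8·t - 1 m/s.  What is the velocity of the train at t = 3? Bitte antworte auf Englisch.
Using v(t) = 9·t^2 + 8·t - 1 and substituting t = 3, we find v = 104.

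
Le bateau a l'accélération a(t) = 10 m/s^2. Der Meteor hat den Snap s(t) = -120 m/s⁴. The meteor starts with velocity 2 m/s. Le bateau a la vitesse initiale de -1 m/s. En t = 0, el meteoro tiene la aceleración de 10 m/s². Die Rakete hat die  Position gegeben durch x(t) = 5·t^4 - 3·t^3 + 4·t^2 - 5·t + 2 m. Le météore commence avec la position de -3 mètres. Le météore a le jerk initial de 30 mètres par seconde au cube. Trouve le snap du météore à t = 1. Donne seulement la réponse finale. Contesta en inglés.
s(1) = -120.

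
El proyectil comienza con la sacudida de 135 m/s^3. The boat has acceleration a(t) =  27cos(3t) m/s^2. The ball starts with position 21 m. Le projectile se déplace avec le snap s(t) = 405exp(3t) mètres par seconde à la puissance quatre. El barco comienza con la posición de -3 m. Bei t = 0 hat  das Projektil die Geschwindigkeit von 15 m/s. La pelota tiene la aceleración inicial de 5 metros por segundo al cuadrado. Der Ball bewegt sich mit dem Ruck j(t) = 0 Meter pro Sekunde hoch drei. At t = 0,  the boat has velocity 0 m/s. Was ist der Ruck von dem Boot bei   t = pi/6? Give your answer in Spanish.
Debemos derivar nuestra ecuación de la aceleración a(t) = 27·cos(3·t) 1 vez. Tomando d/dt de a(t), encontramos j(t) = -81·sin(3·t). Usando j(t) = -81·sin(3·t) y sustituyendo t = pi/6, encontramos j = -81.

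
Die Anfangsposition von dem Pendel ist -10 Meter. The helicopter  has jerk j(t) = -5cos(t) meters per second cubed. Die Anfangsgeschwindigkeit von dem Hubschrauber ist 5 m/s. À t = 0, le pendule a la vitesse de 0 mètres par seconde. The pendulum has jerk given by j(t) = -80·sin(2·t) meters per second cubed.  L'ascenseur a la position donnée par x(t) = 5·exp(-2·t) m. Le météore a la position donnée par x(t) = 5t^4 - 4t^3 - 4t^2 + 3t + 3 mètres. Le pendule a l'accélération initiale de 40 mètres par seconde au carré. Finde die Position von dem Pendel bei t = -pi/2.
Wir müssen das Integral unserer Gleichung für den Ruck j(t) = -80·sin(2·t) 3-mal finden. Mit ∫j(t)dt und Anwendung von a(0) = 40, finden wir a(t) = 40·cos(2·t). Mit ∫a(t)dt und Anwendung von v(0) = 0, finden wir v(t) = 20·sin(2·t). Das Integral von der Geschwindigkeit, mit x(0) = -10, ergibt die Position: x(t) = -10·cos(2·t). Wir haben die Position x(t) = -10·cos(2·t). Durch Einsetzen von t = -pi/2: x(-pi/2) = 10.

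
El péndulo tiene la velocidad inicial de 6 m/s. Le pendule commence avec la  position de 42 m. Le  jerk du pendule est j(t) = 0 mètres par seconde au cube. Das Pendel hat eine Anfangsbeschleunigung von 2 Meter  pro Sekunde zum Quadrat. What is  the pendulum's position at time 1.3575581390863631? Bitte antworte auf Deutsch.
Um dies zu lösen, müssen wir 3 Integrale unserer Gleichung für den Ruck j(t) = 0 finden. Das Integral von dem Ruck, mit a(0) = 2, ergibt die Beschleunigung: a(t) = 2. Das Integral von der Beschleunigung ist die Geschwindigkeit. Mit v(0) = 6 erhalten wir v(t) = 2·t + 6. Mit ∫v(t)dt und Anwendung von x(0) = 42, finden wir x(t) = t^2 + 6·t + 42. Wir haben die Position x(t) = t^2 + 6·t + 42. Durch Einsetzen von t = 1.3575581390863631: x(1.3575581390863631) = 51.9883129355178.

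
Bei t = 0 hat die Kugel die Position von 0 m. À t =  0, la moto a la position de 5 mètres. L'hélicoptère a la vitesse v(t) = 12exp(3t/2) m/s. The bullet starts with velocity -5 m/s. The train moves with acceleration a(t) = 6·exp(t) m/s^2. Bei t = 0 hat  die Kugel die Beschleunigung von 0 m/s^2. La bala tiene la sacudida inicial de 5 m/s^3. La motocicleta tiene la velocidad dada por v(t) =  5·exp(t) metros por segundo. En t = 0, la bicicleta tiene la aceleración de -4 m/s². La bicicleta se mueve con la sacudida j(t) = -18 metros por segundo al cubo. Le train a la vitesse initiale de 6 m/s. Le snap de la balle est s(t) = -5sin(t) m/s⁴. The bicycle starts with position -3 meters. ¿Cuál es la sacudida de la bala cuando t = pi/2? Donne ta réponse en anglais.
We must find the antiderivative of our snap equation s(t) = -5·sin(t) 1 time. The integral of snap is jerk. Using j(0) = 5, we get j(t) = 5·cos(t). We have jerk j(t) = 5·cos(t). Substituting t = pi/2: j(pi/2) = 0.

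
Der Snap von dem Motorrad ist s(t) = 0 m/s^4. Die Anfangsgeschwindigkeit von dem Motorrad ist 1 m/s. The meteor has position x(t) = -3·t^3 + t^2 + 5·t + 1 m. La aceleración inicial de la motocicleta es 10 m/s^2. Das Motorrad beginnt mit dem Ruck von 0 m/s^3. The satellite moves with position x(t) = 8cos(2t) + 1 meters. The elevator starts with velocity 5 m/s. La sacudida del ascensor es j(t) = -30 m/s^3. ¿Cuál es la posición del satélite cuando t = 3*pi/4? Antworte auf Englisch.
We have position x(t) = 8·cos(2·t) + 1. Substituting t = 3*pi/4: x(3*pi/4) = 1.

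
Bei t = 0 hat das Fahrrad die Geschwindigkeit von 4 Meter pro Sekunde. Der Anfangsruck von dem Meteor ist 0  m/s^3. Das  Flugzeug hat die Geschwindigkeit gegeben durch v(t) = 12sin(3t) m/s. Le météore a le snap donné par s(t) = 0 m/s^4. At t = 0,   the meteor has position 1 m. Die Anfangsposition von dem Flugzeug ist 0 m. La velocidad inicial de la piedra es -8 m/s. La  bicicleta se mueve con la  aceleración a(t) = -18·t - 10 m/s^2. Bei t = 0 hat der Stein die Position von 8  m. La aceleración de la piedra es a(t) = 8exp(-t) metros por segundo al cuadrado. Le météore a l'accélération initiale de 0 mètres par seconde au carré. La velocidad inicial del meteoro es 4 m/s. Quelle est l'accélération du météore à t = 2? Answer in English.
Starting from snap s(t) = 0, we take 2 integrals. The integral of snap, with j(0) = 0, gives jerk: j(t) = 0. Integrating jerk and using the initial condition a(0) = 0, we get a(t) = 0. Using a(t) = 0 and substituting t = 2, we find a = 0.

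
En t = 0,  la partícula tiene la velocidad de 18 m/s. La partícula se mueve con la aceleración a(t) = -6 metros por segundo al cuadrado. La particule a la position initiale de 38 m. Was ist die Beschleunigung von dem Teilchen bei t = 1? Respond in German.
Aus der Gleichung für die Beschleunigung a(t) = -6, setzen wir t = 1 ein und erhalten a = -6.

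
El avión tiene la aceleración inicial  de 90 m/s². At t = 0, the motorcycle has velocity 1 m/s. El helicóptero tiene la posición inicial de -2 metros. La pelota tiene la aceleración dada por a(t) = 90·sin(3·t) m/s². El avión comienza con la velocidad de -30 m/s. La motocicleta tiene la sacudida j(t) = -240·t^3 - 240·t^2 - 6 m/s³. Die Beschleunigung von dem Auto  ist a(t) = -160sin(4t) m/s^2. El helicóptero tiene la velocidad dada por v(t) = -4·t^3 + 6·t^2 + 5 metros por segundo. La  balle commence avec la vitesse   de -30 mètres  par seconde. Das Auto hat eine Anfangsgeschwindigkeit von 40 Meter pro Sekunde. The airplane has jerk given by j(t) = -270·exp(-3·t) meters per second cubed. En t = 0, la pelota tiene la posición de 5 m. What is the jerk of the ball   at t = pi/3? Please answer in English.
To solve this, we need to take 1 derivative of our acceleration equation a(t) = 90·sin(3·t). Taking d/dt of a(t), we find j(t) = 270·cos(3·t). We have jerk j(t) = 270·cos(3·t). Substituting t = pi/3: j(pi/3) = -270.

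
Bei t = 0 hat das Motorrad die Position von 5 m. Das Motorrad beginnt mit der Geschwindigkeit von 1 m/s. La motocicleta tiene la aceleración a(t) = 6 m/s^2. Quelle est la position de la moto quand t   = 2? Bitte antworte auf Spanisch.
Partiendo de la aceleración a(t) = 6, tomamos 2 antiderivadas. Integrando la aceleración y usando la condición inicial v(0) = 1, obtenemos v(t) = 6·t + 1. La integral de la velocidad es la posición. Usando x(0) = 5, obtenemos x(t) = 3·t^2 + t + 5. Usando x(t) = 3·t^2 + t + 5 y sustituyendo t = 2, encontramos x = 19.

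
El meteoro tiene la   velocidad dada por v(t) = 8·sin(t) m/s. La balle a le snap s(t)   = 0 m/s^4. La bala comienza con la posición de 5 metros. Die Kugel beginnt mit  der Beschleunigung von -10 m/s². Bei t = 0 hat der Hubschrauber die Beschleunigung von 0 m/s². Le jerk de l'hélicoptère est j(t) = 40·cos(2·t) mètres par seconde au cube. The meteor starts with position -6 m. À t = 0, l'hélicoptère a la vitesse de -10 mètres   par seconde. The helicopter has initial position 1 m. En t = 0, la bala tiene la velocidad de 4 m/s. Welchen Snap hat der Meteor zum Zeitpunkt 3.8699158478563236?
Ausgehend von der Geschwindigkeit v(t) = 8·sin(t), nehmen wir 3 Ableitungen. Durch Ableiten von der Geschwindigkeit erhalten wir die Beschleunigung: a(t) = 8·cos(t). Durch Ableiten von der Beschleunigung erhalten wir den Ruck: j(t) = -8·sin(t). Mit d/dt von j(t) finden wir s(t) = -8·cos(t). Aus der Gleichung für den Snap s(t) = -8·cos(t), setzen wir t = 3.8699158478563236 ein und erhalten s = 5.97033252042816.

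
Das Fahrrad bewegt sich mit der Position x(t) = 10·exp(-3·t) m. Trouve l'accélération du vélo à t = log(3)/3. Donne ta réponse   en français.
Pour résoudre ceci, nous devons prendre 2 dérivées de notre équation de la position x(t) = 10·exp(-3·t). En prenant d/dt de x(t), nous trouvons v(t) = -30·exp(-3·t). En dérivant la vitesse, nous obtenons l'accélération: a(t) = 90·exp(-3·t). De l'équation de l'accélération a(t) = 90·exp(-3·t), nous substituons t = log(3)/3 pour obtenir a = 30.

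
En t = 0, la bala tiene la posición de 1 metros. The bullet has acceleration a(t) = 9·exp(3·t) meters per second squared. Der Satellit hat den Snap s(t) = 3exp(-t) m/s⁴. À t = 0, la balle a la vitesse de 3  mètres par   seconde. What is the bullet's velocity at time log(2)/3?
Starting from acceleration a(t) = 9·exp(3·t), we take 1 antiderivative. Taking ∫a(t)dt and applying v(0) = 3, we find v(t) = 3·exp(3·t). From the given velocity equation v(t) = 3·exp(3·t), we substitute t = log(2)/3 to get v = 6.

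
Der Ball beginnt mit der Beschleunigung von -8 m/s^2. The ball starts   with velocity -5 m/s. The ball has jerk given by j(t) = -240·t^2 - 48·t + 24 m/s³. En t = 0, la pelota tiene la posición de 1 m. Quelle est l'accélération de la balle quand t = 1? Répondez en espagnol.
Debemos encontrar la antiderivada de nuestra ecuación de la sacudida j(t) = -240·t^2 - 48·t + 24 1 vez. La integral de la sacudida, con a(0) = -8, da la aceleración: a(t) = -80·t^3 - 24·t^2 + 24·t - 8. De la ecuación de la aceleración a(t) = -80·t^3 - 24·t^2 + 24·t - 8, sustituimos t = 1 para obtener a = -88.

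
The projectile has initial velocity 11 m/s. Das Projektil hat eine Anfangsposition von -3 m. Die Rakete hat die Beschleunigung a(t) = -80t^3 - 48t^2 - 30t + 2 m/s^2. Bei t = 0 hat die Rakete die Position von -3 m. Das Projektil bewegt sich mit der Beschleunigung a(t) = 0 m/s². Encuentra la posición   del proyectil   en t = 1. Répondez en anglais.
We need to integrate our acceleration equation a(t) = 0 2 times. Taking ∫a(t)dt and applying v(0) = 11, we find v(t) = 11. The integral of velocity, with x(0) = -3, gives position: x(t) = 11·t - 3. Using x(t) = 11·t - 3 and substituting t = 1, we find x = 8.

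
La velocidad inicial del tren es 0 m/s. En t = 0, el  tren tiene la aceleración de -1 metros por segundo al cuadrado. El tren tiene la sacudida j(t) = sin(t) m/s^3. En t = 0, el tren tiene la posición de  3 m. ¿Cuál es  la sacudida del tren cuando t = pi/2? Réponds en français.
De l'équation du jerk j(t) = sin(t), nous substituons t = pi/2 pour obtenir j = 1.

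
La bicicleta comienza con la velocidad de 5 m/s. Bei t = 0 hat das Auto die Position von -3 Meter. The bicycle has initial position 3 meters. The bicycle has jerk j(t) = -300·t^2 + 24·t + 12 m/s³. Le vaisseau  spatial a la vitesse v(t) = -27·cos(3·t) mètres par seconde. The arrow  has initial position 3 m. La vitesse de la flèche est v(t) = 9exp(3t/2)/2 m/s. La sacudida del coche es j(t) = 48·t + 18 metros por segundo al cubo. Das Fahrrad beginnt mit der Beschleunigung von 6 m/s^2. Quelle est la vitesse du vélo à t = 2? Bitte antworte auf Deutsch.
Um dies zu lösen, müssen wir 2 Stammfunktionen unserer Gleichung für den Ruck j(t) = -300·t^2 + 24·t + 12 finden. Die Stammfunktion von dem Ruck ist die Beschleunigung. Mit a(0) = 6 erhalten wir a(t) = -100·t^3 + 12·t^2 + 12·t + 6. Die Stammfunktion von der Beschleunigung, mit v(0) = 5, ergibt die Geschwindigkeit: v(t) = -25·t^4 + 4·t^3 + 6·t^2 + 6·t + 5. Mit v(t) = -25·t^4 + 4·t^3 + 6·t^2 + 6·t + 5 und Einsetzen von t = 2, finden wir v = -327.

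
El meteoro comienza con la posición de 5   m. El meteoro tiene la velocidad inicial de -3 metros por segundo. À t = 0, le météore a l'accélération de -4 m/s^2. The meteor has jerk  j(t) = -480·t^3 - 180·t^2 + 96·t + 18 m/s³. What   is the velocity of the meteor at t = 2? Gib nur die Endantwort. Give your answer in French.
La réponse est -855.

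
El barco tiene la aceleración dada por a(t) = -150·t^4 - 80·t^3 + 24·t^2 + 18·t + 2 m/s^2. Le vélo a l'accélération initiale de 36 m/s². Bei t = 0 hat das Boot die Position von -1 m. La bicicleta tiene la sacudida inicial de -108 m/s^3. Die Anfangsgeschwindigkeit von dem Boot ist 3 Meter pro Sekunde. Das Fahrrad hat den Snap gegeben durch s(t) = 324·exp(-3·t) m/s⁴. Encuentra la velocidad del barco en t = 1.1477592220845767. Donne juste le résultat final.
En t = 1.1477592220845767, v = -65.2157215424311.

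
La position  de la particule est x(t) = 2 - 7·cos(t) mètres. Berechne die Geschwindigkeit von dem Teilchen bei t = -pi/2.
Wir müssen unsere Gleichung für die Position x(t) = 2 - 7·cos(t) 1-mal ableiten. Die Ableitung von der Position ergibt die Geschwindigkeit: v(t) = 7·sin(t). Mit v(t) = 7·sin(t) und Einsetzen von t = -pi/2, finden wir v = -7.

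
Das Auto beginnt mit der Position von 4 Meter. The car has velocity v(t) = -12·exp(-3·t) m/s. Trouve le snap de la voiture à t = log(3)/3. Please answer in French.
Pour résoudre ceci, nous devons prendre 3 dérivées de notre équation de la vitesse v(t) = -12·exp(-3·t). En dérivant la vitesse, nous obtenons l'accélération: a(t) = 36·exp(-3·t). La dérivée de l'accélération donne le jerk: j(t) = -108·exp(-3·t). La dérivée du jerk donne le snap: s(t) = 324·exp(-3·t). Nous avons le snap s(t) = 324·exp(-3·t). En substituant t = log(3)/3: s(log(3)/3) = 108.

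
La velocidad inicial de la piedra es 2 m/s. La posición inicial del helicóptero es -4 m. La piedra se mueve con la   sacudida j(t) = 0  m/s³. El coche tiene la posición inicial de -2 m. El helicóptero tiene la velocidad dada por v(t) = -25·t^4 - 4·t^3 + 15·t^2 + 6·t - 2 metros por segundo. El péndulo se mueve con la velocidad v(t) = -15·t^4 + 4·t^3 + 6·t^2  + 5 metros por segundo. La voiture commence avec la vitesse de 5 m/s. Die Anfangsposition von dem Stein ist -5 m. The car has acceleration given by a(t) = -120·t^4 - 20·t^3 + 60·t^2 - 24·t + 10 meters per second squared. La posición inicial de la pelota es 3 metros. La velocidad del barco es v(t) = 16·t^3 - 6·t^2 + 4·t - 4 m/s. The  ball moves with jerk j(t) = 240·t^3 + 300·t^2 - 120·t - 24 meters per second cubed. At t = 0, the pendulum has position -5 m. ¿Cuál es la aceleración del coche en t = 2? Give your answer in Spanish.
Usando a(t) = -120·t^4 - 20·t^3 + 60·t^2 - 24·t + 10 y sustituyendo t = 2, encontramos a = -1878.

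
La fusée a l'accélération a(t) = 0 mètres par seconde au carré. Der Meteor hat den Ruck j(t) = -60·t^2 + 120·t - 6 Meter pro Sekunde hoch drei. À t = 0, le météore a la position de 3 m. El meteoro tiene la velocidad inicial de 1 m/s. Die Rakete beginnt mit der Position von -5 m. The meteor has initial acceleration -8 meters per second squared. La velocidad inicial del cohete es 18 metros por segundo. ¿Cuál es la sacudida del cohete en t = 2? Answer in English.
Starting from acceleration a(t) = 0, we take 1 derivative. Differentiating acceleration, we get jerk: j(t) = 0. Using j(t) = 0 and substituting t = 2, we find j = 0.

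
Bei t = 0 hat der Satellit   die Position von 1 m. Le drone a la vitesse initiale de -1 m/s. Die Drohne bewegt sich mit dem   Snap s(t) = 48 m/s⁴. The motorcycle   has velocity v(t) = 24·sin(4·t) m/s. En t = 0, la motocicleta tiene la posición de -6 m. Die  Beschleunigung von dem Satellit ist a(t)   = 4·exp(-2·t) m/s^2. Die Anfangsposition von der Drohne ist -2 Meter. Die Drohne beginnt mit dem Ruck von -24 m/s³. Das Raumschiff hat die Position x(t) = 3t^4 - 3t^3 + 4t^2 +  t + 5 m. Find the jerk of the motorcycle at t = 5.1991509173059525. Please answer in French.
Nous devons dériver notre équation de la vitesse v(t) = 24·sin(4·t) 2 fois. La dérivée de la vitesse donne l'accélération: a(t) = 96·cos(4·t). En prenant d/dt de a(t), nous trouvons j(t) = -384·sin(4·t). De l'équation du jerk j(t) = -384·sin(4·t), nous substituons t = 5.1991509173059525 pour obtenir j = -357.138636412782.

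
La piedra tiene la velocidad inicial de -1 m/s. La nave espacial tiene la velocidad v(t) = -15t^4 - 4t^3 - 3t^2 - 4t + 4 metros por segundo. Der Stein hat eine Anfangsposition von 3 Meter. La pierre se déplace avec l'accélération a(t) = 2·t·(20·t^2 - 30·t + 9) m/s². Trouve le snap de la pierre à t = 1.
Pour résoudre ceci, nous devons prendre 2 dérivées de notre équation de l'accélération a(t) = 2·t·(20·t^2 - 30·t + 9). En prenant d/dt de a(t), nous trouvons j(t) = 40·t^2 + 2·t·(40·t - 30) - 60·t + 18. La dérivée du jerk donne le snap: s(t) = 240·t - 120. En utilisant s(t) = 240·t - 120 et en substituant t = 1, nous trouvons s = 120.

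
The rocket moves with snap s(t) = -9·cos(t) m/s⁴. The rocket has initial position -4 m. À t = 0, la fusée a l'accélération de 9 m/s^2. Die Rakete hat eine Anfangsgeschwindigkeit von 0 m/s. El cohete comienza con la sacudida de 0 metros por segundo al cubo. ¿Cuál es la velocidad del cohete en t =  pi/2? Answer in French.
Pour résoudre ceci, nous devons prendre 3 primitives de notre équation du snap s(t) = -9·cos(t). En intégrant le snap et en utilisant la condition initiale j(0) = 0, nous obtenons j(t) = -9·sin(t). En intégrant le jerk et en utilisant la condition initiale a(0) = 9, nous obtenons a(t) = 9·cos(t). En prenant ∫a(t)dt et en appliquant v(0) = 0, nous trouvons v(t) = 9·sin(t). Nous avons la vitesse v(t) = 9·sin(t). En substituant t = pi/2: v(pi/2) = 9.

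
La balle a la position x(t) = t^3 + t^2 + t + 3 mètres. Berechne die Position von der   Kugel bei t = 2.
Aus der Gleichung für die Position x(t) = t^3 + t^2 + t + 3, setzen wir t = 2 ein und erhalten x = 17.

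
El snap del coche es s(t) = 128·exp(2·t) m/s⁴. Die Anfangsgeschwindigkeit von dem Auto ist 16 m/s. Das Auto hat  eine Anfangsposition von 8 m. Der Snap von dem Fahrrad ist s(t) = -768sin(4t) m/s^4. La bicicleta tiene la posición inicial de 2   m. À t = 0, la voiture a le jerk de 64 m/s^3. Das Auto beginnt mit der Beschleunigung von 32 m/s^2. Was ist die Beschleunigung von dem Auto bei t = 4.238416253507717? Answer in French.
Pour résoudre ceci, nous devons prendre 2 primitives de notre équation du snap s(t) = 128·exp(2·t). La primitive du snap est le jerk. En utilisant j(0) = 64, nous obtenons j(t) = 64·exp(2·t). La primitive du jerk est l'accélération. En utilisant a(0) = 32, nous obtenons a(t) = 32·exp(2·t). Nous avons l'accélération a(t) = 32·exp(2·t). En substituant t = 4.238416253507717: a(4.238416253507717) = 153670.873580441.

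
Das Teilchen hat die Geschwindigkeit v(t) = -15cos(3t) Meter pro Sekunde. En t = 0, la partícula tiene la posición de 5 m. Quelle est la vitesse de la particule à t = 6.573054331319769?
Nous avons la vitesse v(t) = -15·cos(3·t). En substituant t = 6.573054331319769: v(6.573054331319769) = -9.67690235060020.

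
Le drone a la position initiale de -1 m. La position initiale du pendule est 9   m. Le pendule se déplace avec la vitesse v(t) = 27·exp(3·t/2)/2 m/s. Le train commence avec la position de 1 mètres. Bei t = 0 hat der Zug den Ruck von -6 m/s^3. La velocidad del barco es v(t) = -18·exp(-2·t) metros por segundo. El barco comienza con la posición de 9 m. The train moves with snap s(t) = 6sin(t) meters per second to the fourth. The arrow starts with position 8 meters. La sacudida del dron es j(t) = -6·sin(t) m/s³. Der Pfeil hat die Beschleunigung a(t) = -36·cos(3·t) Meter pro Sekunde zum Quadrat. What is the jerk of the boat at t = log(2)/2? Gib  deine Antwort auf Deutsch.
Wir müssen unsere Gleichung für die Geschwindigkeit v(t) = -18·exp(-2·t) 2-mal ableiten. Mit d/dt von v(t) finden wir a(t) = 36·exp(-2·t). Die Ableitung von der Beschleunigung ergibt den Ruck: j(t) = -72·exp(-2·t). Aus der Gleichung für den Ruck j(t) = -72·exp(-2·t), setzen wir t = log(2)/2 ein und erhalten j = -36.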